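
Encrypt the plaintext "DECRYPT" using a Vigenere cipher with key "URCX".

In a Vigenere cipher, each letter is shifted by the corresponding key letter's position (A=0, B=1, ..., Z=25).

Step 1: Repeat key to match plaintext length:
  Plaintext: DECRYPT
  Key:       URCXURC
Step 2: Encrypt each letter:
  D(3) + U(20) = (3+20) mod 26 = 23 = X
  E(4) + R(17) = (4+17) mod 26 = 21 = V
  C(2) + C(2) = (2+2) mod 26 = 4 = E
  R(17) + X(23) = (17+23) mod 26 = 14 = O
  Y(24) + U(20) = (24+20) mod 26 = 18 = S
  P(15) + R(17) = (15+17) mod 26 = 6 = G
  T(19) + C(2) = (19+2) mod 26 = 21 = V
Ciphertext: XVEOSGV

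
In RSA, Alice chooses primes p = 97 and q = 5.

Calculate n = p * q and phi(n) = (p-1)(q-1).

Step 1: n = p * q = 97 * 5 = 485.
Step 2: phi(n) = (p-1)(q-1) = 96 * 4 = 384.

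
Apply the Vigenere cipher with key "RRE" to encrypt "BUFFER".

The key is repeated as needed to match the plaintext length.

Step 1: Repeat key to match plaintext length:
  Plaintext: BUFFER
  Key:       RRERRE
Step 2: Encrypt each letter:
  B(1) + R(17) = (1+17) mod 26 = 18 = S
  U(20) + R(17) = (20+17) mod 26 = 11 = L
  F(5) + E(4) = (5+4) mod 26 = 9 = J
  F(5) + R(17) = (5+17) mod 26 = 22 = W
  E(4) + R(17) = (4+17) mod 26 = 21 = V
  R(17) + E(4) = (17+4) mod 26 = 21 = V
Ciphertext: SLJWVV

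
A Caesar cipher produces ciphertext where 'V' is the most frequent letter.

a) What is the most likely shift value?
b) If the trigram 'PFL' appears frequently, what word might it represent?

Step 1: In English, 'E' is the most frequent letter (12.7%).
Step 2: The most frequent ciphertext letter is 'V' (position 21).
Step 3: Shift = (21 - 4) mod 26 = 17.
Step 4: Decrypt 'PFL' by shifting back 17:
  P -> Y
  F -> O
  L -> U
Step 5: 'PFL' decrypts to 'YOU'.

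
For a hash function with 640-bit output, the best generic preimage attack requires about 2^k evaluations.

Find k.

Step 1: The hash has a 640-bit output.
Step 2: Preimage resistance means: given a digest h(x), it should be infeasible to find any input that hashes to it.
With a 640-bit output there are 2^640 possible digests, so a generic brute-force preimage search costs about 2^640 evaluations.
Step 3: Security level = 640 bits.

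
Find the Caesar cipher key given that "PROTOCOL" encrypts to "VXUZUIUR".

Step 1: Compare first letters: P (position 15) -> V (position 21).
Step 2: Shift = (21 - 15) mod 26 = 6.
The shift value is 6.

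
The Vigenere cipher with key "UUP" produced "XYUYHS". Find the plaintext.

Step 1: Extend key: UUPUUP
Step 2: Decrypt each letter (c - k) mod 26:
  X(23) - U(20) = (23-20) mod 26 = 3 = D
  Y(24) - U(20) = (24-20) mod 26 = 4 = E
  U(20) - P(15) = (20-15) mod 26 = 5 = F
  Y(24) - U(20) = (24-20) mod 26 = 4 = E
  H(7) - U(20) = (7-20) mod 26 = 13 = N
  S(18) - P(15) = (18-15) mod 26 = 3 = D
Plaintext: DEFEND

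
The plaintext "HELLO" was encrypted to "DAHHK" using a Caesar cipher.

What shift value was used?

Step 1: Compare first letters: H (position 7) -> D (position 3).
Step 2: Shift = (3 - 7) mod 26 = 22.
The shift value is 22.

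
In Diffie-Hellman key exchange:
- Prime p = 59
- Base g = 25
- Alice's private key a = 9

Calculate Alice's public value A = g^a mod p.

Step 1: A = g^a mod p = 25^9 mod 59.
  25^1 mod 59 = 25
  25^2 mod 59 = (25 * 25) mod 59 = 35
  25^3 mod 59 = (35 * 25) mod 59 = 49
  25^4 mod 59 = (49 * 25) mod 59 = 45
  25^5 mod 59 = (45 * 25) mod 59 = 4
  25^6 mod 59 = (4 * 25) mod 59 = 41
  25^7 mod 59 = (41 * 25) mod 59 = 22
  25^8 mod 59 = (22 * 25) mod 59 = 19
  25^9 mod 59 = (19 * 25) mod 59 = 3
Result: A = 3.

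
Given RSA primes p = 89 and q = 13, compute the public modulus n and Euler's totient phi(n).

Step 1: n = p * q = 89 * 13 = 1157.
Step 2: phi(n) = (p-1)(q-1) = 88 * 12 = 1056.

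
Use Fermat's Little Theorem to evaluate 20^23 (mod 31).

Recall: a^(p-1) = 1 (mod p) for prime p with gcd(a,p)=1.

Step 1: Since 31 is prime, by Fermat's Little Theorem: 20^30 = 1 (mod 31).
Step 2: Reduce exponent: 23 mod 30 = 23.
Step 3: So 20^23 = 20^23 (mod 31).
Step 4: 20^23 mod 31 = 19.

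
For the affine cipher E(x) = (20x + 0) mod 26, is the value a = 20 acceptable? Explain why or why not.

Step 1: Compute gcd(20, 26).
Step 2: gcd(20, 26) = 2.
Since gcd = 2 != 1, 20 shares a common factor with 26, so it cannot be used.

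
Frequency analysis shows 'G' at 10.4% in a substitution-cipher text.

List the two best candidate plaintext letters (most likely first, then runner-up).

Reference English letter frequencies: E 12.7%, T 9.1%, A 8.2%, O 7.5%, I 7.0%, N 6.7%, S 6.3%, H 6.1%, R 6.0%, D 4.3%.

Step 1: Observed frequency of 'G' is 10.4%.
Step 2: Compute distances to each reference frequency and sort:
  T (9.1%): difference = 1.3% <-- BEST
  A (8.2%): difference = 2.2% <-- RUNNER-UP
  E (12.7%): difference = 2.3%
  O (7.5%): difference = 2.9%
  I (7.0%): difference = 3.4%
Step 3: Most likely is 'T' (9.1%, diff 1.3%); second most likely is 'A' (8.2%, diff 2.2%).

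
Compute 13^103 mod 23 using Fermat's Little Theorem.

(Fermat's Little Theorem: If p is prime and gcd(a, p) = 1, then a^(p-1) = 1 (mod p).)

Step 1: Since 23 is prime, by Fermat's Little Theorem: 13^22 = 1 (mod 23).
Step 2: Reduce exponent: 103 mod 22 = 15.
Step 3: So 13^103 = 13^15 (mod 23).
Step 4: 13^15 mod 23 = 18.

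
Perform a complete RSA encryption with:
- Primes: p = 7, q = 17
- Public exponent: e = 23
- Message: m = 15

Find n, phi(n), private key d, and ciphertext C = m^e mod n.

Step 1: n = 7 * 17 = 119.
Step 2: phi(n) = (7-1)(17-1) = 6 * 16 = 96.
Step 3: Find d = 23^(-1) mod 96 = 71.
  Verify: 23 * 71 = 1633 = 1 (mod 96).
Step 4: C = 15^23 mod 119 = 8.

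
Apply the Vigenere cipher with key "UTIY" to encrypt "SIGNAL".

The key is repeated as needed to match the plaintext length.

Step 1: Repeat key to match plaintext length:
  Plaintext: SIGNAL
  Key:       UTIYUT
Step 2: Encrypt each letter:
  S(18) + U(20) = (18+20) mod 26 = 12 = M
  I(8) + T(19) = (8+19) mod 26 = 1 = B
  G(6) + I(8) = (6+8) mod 26 = 14 = O
  N(13) + Y(24) = (13+24) mod 26 = 11 = L
  A(0) + U(20) = (0+20) mod 26 = 20 = U
  L(11) + T(19) = (11+19) mod 26 = 4 = E
Ciphertext: MBOLUE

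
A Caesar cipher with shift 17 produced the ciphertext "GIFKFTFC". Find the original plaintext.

Step 1: Reverse the shift by subtracting 17 from each letter position.
  G (position 6) -> position (6-17) mod 26 = 15 -> P
  I (position 8) -> position (8-17) mod 26 = 17 -> R
  F (position 5) -> position (5-17) mod 26 = 14 -> O
  K (position 10) -> position (10-17) mod 26 = 19 -> T
  F (position 5) -> position (5-17) mod 26 = 14 -> O
  T (position 19) -> position (19-17) mod 26 = 2 -> C
  F (position 5) -> position (5-17) mod 26 = 14 -> O
  C (position 2) -> position (2-17) mod 26 = 11 -> L
Decrypted message: PROTOCOL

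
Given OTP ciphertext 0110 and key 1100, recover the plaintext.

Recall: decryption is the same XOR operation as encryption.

Step 1: XOR ciphertext with key:
  Ciphertext: 0110
  Key:        1100
  XOR:        1010
Step 2: Plaintext = 1010 = 10 in decimal.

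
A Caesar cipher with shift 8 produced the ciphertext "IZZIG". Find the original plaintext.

Step 1: Reverse the shift by subtracting 8 from each letter position.
  I (position 8) -> position (8-8) mod 26 = 0 -> A
  Z (position 25) -> position (25-8) mod 26 = 17 -> R
  Z (position 25) -> position (25-8) mod 26 = 17 -> R
  I (position 8) -> position (8-8) mod 26 = 0 -> A
  G (position 6) -> position (6-8) mod 26 = 24 -> Y
Decrypted message: ARRAY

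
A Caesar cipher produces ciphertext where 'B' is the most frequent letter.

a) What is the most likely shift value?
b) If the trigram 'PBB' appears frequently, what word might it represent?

Step 1: In English, 'E' is the most frequent letter (12.7%).
Step 2: The most frequent ciphertext letter is 'B' (position 1).
Step 3: Shift = (1 - 4) mod 26 = 23.
Step 4: Decrypt 'PBB' by shifting back 23:
  P -> S
  B -> E
  B -> E
Step 5: 'PBB' decrypts to 'SEE'.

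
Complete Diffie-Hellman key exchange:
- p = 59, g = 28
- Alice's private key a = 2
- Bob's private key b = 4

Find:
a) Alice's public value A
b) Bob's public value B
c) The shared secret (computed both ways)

Step 1: A = g^a mod p = 28^2 mod 59 = 17.
Step 2: B = g^b mod p = 28^4 mod 59 = 53.
Step 3: Alice computes s = B^a mod p = 53^2 mod 59 = 36.
Step 4: Bob computes s = A^b mod p = 17^4 mod 59 = 36.
Both sides agree: shared secret = 36.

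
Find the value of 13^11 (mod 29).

Step 1: Compute 13^11 mod 29 step by step, reducing modulo 29 at each step.
  13^1 mod 29 = 13
  13^2 mod 29 = (13 * 13) mod 29 = 24
  13^3 mod 29 = (24 * 13) mod 29 = 22
  13^4 mod 29 = (22 * 13) mod 29 = 25
  13^5 mod 29 = (25 * 13) mod 29 = 6
  13^6 mod 29 = (6 * 13) mod 29 = 20
  13^7 mod 29 = (20 * 13) mod 29 = 28
  13^8 mod 29 = (28 * 13) mod 29 = 16
  13^9 mod 29 = (16 * 13) mod 29 = 5
  13^10 mod 29 = (5 * 13) mod 29 = 7
  13^11 mod 29 = (7 * 13) mod 29 = 4
Step 2: Result = 4.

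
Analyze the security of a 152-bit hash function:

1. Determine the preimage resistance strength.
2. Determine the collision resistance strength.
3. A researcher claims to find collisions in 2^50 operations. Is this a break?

Step 1: Preimage resistance requires brute-force of 2^152 operations.
Step 2: Collision resistance (birthday bound) = 2^(152/2) = 2^76.
Step 3: The claimed attack costs 2^50 operations.
Step 4: Since 2^50 < 2^76, the claimed attack beats the generic birthday bound, so collision resistance is broken.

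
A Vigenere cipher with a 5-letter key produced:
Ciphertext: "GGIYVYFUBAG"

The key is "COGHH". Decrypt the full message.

Step 1: Key 'COGHH' has length 5. Extended key: COGHHCOGHHC
Step 2: Decrypt each position:
  G(6) - C(2) = 4 = E
  G(6) - O(14) = 18 = S
  I(8) - G(6) = 2 = C
  Y(24) - H(7) = 17 = R
  V(21) - H(7) = 14 = O
  Y(24) - C(2) = 22 = W
  F(5) - O(14) = 17 = R
  U(20) - G(6) = 14 = O
  B(1) - H(7) = 20 = U
  A(0) - H(7) = 19 = T
  G(6) - C(2) = 4 = E
Plaintext: ESCROWROUTE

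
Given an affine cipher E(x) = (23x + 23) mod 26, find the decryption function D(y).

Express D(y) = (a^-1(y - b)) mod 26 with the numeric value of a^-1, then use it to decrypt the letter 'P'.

Step 1: Find a^-1, the modular inverse of 23 mod 26.
Step 2: We need 23 * a^-1 = 1 (mod 26).
Step 3: 23 * 17 = 391 = 15 * 26 + 1, so a^-1 = 17.
Step 4: D(y) = 17(y - 23) mod 26.
Step 5: Apply to 'P' (y = 15): D(15) = 17 * (15 - 23) mod 26 = 17 * -8 mod 26 = 20 -> 'U'.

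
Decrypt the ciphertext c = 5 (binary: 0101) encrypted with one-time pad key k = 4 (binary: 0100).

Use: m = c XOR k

Step 1: XOR ciphertext with key:
  Ciphertext: 0101
  Key:        0100
  XOR:        0001
Step 2: Plaintext = 0001 = 1 in decimal.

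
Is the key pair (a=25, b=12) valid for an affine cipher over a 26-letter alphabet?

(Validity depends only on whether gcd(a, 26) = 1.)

Step 1: Compute gcd(25, 26).
Step 2: gcd(25, 26) = 1.
Since gcd = 1, 25 is coprime with 26, so it is a valid key.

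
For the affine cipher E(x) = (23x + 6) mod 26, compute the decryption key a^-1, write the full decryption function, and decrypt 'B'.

Step 1: Find a^-1, the modular inverse of 23 mod 26.
Step 2: We need 23 * a^-1 = 1 (mod 26).
Step 3: 23 * 17 = 391 = 15 * 26 + 1, so a^-1 = 17.
Step 4: D(y) = 17(y - 6) mod 26.
Step 5: Apply to 'B' (y = 1): D(1) = 17 * (1 - 6) mod 26 = 17 * -5 mod 26 = 19 -> 'T'.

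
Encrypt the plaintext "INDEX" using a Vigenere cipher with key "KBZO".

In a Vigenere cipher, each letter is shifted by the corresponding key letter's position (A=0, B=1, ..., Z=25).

Step 1: Repeat key to match plaintext length:
  Plaintext: INDEX
  Key:       KBZOK
Step 2: Encrypt each letter:
  I(8) + K(10) = (8+10) mod 26 = 18 = S
  N(13) + B(1) = (13+1) mod 26 = 14 = O
  D(3) + Z(25) = (3+25) mod 26 = 2 = C
  E(4) + O(14) = (4+14) mod 26 = 18 = S
  X(23) + K(10) = (23+10) mod 26 = 7 = H
Ciphertext: SOCSH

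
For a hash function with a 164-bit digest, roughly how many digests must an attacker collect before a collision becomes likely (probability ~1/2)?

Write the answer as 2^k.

Step 1: The birthday paradox gives collision probability ~50% after sqrt(2^n) = 2^(n/2) hashes.
Step 2: For 164-bit output: 2^(164/2) = 2^82.
Step 3: Approximately 2^82 hash computations needed.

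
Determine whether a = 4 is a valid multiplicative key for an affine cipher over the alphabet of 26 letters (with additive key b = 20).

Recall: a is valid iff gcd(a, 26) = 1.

Step 1: Compute gcd(4, 26).
Step 2: gcd(4, 26) = 2.
Since gcd = 2 != 1, 4 shares a common factor with 26, so it cannot be used.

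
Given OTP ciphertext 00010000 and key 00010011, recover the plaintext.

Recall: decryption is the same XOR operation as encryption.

Step 1: XOR ciphertext with key:
  Ciphertext: 00010000
  Key:        00010011
  XOR:        00000011
Step 2: Plaintext = 00000011 = 3 in decimal.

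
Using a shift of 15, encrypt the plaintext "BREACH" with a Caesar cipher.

Step 1: For each letter, shift forward by 15 positions (mod 26).
  B (position 1) -> position (1+15) mod 26 = 16 -> Q
  R (position 17) -> position (17+15) mod 26 = 6 -> G
  E (position 4) -> position (4+15) mod 26 = 19 -> T
  A (position 0) -> position (0+15) mod 26 = 15 -> P
  C (position 2) -> position (2+15) mod 26 = 17 -> R
  H (position 7) -> position (7+15) mod 26 = 22 -> W
Result: QGTPRW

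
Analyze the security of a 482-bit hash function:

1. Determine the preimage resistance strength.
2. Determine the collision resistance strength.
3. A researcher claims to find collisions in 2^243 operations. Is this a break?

Step 1: Preimage resistance requires brute-force of 2^482 operations.
Step 2: Collision resistance (birthday bound) = 2^(482/2) = 2^241.
Step 3: The claimed attack costs 2^243 operations.
Step 4: Since 2^243 >= 2^241, the claimed attack is no faster than the generic birthday attack, so this does not break collision resistance.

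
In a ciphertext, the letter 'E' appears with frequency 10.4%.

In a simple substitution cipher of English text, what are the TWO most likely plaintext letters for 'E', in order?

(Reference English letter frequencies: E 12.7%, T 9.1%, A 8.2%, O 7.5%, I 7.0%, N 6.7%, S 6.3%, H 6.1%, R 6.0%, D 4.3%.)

Step 1: Observed frequency of 'E' is 10.4%.
Step 2: Compute distances to each reference frequency and sort:
  T (9.1%): difference = 1.3% <-- BEST
  A (8.2%): difference = 2.2% <-- RUNNER-UP
  E (12.7%): difference = 2.3%
  O (7.5%): difference = 2.9%
  I (7.0%): difference = 3.4%
Step 3: Most likely is 'T' (9.1%, diff 1.3%); second most likely is 'A' (8.2%, diff 2.2%).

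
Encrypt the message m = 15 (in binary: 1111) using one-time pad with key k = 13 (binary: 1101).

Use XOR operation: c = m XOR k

Step 1: Write out the XOR operation bit by bit:
  Message: 1111
  Key:     1101
  XOR:     0010
Step 2: Convert to decimal: 0010 = 2.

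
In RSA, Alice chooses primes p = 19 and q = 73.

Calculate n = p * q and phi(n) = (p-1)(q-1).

Step 1: n = p * q = 19 * 73 = 1387.
Step 2: phi(n) = (p-1)(q-1) = 18 * 72 = 1296.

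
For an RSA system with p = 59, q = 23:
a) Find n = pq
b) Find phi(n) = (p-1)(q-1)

Step 1: n = p * q = 59 * 23 = 1357.
Step 2: phi(n) = (p-1)(q-1) = 58 * 22 = 1276.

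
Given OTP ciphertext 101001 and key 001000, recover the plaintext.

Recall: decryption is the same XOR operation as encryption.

Step 1: XOR ciphertext with key:
  Ciphertext: 101001
  Key:        001000
  XOR:        100001
Step 2: Plaintext = 100001 = 33 in decimal.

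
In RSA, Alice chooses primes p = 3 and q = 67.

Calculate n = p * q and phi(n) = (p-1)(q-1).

Step 1: n = p * q = 3 * 67 = 201.
Step 2: phi(n) = (p-1)(q-1) = 2 * 66 = 132.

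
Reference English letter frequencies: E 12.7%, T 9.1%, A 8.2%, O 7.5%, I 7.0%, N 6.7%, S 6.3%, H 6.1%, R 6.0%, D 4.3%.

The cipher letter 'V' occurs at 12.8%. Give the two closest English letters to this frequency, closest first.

Step 1: Observed frequency of 'V' is 12.8%.
Step 2: Compute distances to each reference frequency and sort:
  E (12.7%): difference = 0.1% <-- BEST
  T (9.1%): difference = 3.7% <-- RUNNER-UP
  A (8.2%): difference = 4.6%
  O (7.5%): difference = 5.3%
  I (7.0%): difference = 5.8%
Step 3: Most likely is 'E' (12.7%, diff 0.1%); second most likely is 'T' (9.1%, diff 3.7%).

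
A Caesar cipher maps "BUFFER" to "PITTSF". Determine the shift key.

Step 1: Compare first letters: B (position 1) -> P (position 15).
Step 2: Shift = (15 - 1) mod 26 = 14.
The shift value is 14.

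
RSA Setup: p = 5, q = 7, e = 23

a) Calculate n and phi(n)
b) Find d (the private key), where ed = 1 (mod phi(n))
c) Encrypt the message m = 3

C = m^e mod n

Step 1: n = 5 * 7 = 35.
Step 2: phi(n) = (5-1)(7-1) = 4 * 6 = 24.
Step 3: Find d = 23^(-1) mod 24 = 23.
  Verify: 23 * 23 = 529 = 1 (mod 24).
Step 4: C = 3^23 mod 35 = 12.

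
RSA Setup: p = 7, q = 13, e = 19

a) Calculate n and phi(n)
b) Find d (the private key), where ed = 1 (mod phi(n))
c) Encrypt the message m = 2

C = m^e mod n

Step 1: n = 7 * 13 = 91.
Step 2: phi(n) = (7-1)(13-1) = 6 * 12 = 72.
Step 3: Find d = 19^(-1) mod 72 = 19.
  Verify: 19 * 19 = 361 = 1 (mod 72).
Step 4: C = 2^19 mod 91 = 37.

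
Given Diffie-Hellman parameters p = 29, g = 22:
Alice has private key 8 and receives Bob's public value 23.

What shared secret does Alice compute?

Step 1: s = B^a mod p = 23^8 mod 29.
  23^1 mod 29 = 23
  23^2 mod 29 = (23 * 23) mod 29 = 7
  23^3 mod 29 = (7 * 23) mod 29 = 16
  23^4 mod 29 = (16 * 23) mod 29 = 20
  23^5 mod 29 = (20 * 23) mod 29 = 25
  23^6 mod 29 = (25 * 23) mod 29 = 24
  23^7 mod 29 = (24 * 23) mod 29 = 1
  23^8 mod 29 = (1 * 23) mod 29 = 23
Result: shared secret = 23.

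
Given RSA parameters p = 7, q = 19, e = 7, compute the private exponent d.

Step 1: n = 7 * 19 = 133.
Step 2: phi(n) = 6 * 18 = 108.
Step 3: Find d such that 7 * d = 1 (mod 108).
Step 4: d = 7^(-1) mod 108 = 31.
Verification: 7 * 31 = 217 = 2 * 108 + 1.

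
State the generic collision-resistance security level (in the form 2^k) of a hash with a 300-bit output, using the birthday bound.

Step 1: The birthday paradox gives collision probability ~50% after sqrt(2^n) = 2^(n/2) hashes.
Step 2: For 300-bit output: 2^(300/2) = 2^150.
Step 3: Approximately 2^150 hash computations needed.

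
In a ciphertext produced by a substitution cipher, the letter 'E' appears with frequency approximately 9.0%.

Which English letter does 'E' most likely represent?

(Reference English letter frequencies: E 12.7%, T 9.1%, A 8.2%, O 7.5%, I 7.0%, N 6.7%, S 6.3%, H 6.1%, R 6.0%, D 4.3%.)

Step 1: The observed frequency is 9.0%.
Step 2: Compare with English frequencies:
  E: 12.7% (difference: 3.7%)
  T: 9.1% (difference: 0.1%) <-- closest
  A: 8.2% (difference: 0.8%)
  O: 7.5% (difference: 1.5%)
  I: 7.0% (difference: 2.0%)
  N: 6.7% (difference: 2.3%)
  S: 6.3% (difference: 2.7%)
  H: 6.1% (difference: 2.9%)
  R: 6.0% (difference: 3.0%)
  D: 4.3% (difference: 4.7%)
Step 3: 'E' most likely represents 'T' (frequency 9.1%).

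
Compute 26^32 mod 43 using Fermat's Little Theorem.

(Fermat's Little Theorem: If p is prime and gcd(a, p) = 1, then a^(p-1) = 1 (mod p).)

Step 1: Since 43 is prime, by Fermat's Little Theorem: 26^42 = 1 (mod 43).
Step 2: Reduce exponent: 32 mod 42 = 32.
Step 3: So 26^32 = 26^32 (mod 43).
Step 4: 26^32 mod 43 = 24.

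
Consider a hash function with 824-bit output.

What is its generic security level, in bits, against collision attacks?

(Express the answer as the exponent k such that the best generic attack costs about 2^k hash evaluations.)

Step 1: The hash has a 824-bit output.
Step 2: Collision resistance means it should be infeasible to find any x != y with h(x) = h(y).
By the birthday bound, a generic collision search succeeds after about sqrt(2^824) = 2^(824/2) = 2^412 evaluations.
Step 3: Security level = 412 bits.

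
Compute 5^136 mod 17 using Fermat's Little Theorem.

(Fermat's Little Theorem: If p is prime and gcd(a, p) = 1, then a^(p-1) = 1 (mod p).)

Step 1: Since 17 is prime, by Fermat's Little Theorem: 5^16 = 1 (mod 17).
Step 2: Reduce exponent: 136 mod 16 = 8.
Step 3: So 5^136 = 5^8 (mod 17).
Step 4: 5^8 mod 17 = 16.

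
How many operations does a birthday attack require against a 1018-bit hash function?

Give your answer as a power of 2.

Step 1: The birthday paradox gives collision probability ~50% after sqrt(2^n) = 2^(n/2) hashes.
Step 2: For 1018-bit output: 2^(1018/2) = 2^509.
Step 3: Approximately 2^509 hash computations needed.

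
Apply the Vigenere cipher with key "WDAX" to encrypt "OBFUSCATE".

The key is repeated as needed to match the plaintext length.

Step 1: Repeat key to match plaintext length:
  Plaintext: OBFUSCATE
  Key:       WDAXWDAXW
Step 2: Encrypt each letter:
  O(14) + W(22) = (14+22) mod 26 = 10 = K
  B(1) + D(3) = (1+3) mod 26 = 4 = E
  F(5) + A(0) = (5+0) mod 26 = 5 = F
  U(20) + X(23) = (20+23) mod 26 = 17 = R
  S(18) + W(22) = (18+22) mod 26 = 14 = O
  C(2) + D(3) = (2+3) mod 26 = 5 = F
  A(0) + A(0) = (0+0) mod 26 = 0 = A
  T(19) + X(23) = (19+23) mod 26 = 16 = Q
  E(4) + W(22) = (4+22) mod 26 = 0 = A
Ciphertext: KEFROFAQA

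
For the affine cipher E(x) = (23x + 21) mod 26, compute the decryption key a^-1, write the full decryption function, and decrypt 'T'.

Step 1: Find a^-1, the modular inverse of 23 mod 26.
Step 2: We need 23 * a^-1 = 1 (mod 26).
Step 3: 23 * 17 = 391 = 15 * 26 + 1, so a^-1 = 17.
Step 4: D(y) = 17(y - 21) mod 26.
Step 5: Apply to 'T' (y = 19): D(19) = 17 * (19 - 21) mod 26 = 17 * -2 mod 26 = 18 -> 'S'.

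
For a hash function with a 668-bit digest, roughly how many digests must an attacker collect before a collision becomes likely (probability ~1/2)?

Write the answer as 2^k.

Step 1: The birthday paradox gives collision probability ~50% after sqrt(2^n) = 2^(n/2) hashes.
Step 2: For 668-bit output: 2^(668/2) = 2^334.
Step 3: Approximately 2^334 hash computations needed.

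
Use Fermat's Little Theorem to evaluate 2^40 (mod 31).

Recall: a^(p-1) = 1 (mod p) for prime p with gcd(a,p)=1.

Step 1: Since 31 is prime, by Fermat's Little Theorem: 2^30 = 1 (mod 31).
Step 2: Reduce exponent: 40 mod 30 = 10.
Step 3: So 2^40 = 2^10 (mod 31).
Step 4: 2^10 mod 31 = 1.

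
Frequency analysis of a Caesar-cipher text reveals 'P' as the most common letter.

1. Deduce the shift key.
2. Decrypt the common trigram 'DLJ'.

Step 1: In English, 'E' is the most frequent letter (12.7%).
Step 2: The most frequent ciphertext letter is 'P' (position 15).
Step 3: Shift = (15 - 4) mod 26 = 11.
Step 4: Decrypt 'DLJ' by shifting back 11:
  D -> S
  L -> A
  J -> Y
Step 5: 'DLJ' decrypts to 'SAY'.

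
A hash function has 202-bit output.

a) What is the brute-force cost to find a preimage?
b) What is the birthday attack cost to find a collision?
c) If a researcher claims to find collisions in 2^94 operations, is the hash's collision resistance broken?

Step 1: Preimage resistance requires brute-force of 2^202 operations.
Step 2: Collision resistance (birthday bound) = 2^(202/2) = 2^101.
Step 3: The claimed attack costs 2^94 operations.
Step 4: Since 2^94 < 2^101, the claimed attack beats the generic birthday bound, so collision resistance is broken.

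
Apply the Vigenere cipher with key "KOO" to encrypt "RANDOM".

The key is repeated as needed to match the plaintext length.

Step 1: Repeat key to match plaintext length:
  Plaintext: RANDOM
  Key:       KOOKOO
Step 2: Encrypt each letter:
  R(17) + K(10) = (17+10) mod 26 = 1 = B
  A(0) + O(14) = (0+14) mod 26 = 14 = O
  N(13) + O(14) = (13+14) mod 26 = 1 = B
  D(3) + K(10) = (3+10) mod 26 = 13 = N
  O(14) + O(14) = (14+14) mod 26 = 2 = C
  M(12) + O(14) = (12+14) mod 26 = 0 = A
Ciphertext: BOBNCA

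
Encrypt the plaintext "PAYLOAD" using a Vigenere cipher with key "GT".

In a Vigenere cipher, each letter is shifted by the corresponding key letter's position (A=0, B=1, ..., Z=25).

Step 1: Repeat key to match plaintext length:
  Plaintext: PAYLOAD
  Key:       GTGTGTG
Step 2: Encrypt each letter:
  P(15) + G(6) = (15+6) mod 26 = 21 = V
  A(0) + T(19) = (0+19) mod 26 = 19 = T
  Y(24) + G(6) = (24+6) mod 26 = 4 = E
  L(11) + T(19) = (11+19) mod 26 = 4 = E
  O(14) + G(6) = (14+6) mod 26 = 20 = U
  A(0) + T(19) = (0+19) mod 26 = 19 = T
  D(3) + G(6) = (3+6) mod 26 = 9 = J
Ciphertext: VTEEUTJ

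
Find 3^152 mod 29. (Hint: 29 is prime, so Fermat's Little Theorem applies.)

Step 1: Since 29 is prime, by Fermat's Little Theorem: 3^28 = 1 (mod 29).
Step 2: Reduce exponent: 152 mod 28 = 12.
Step 3: So 3^152 = 3^12 (mod 29).
Step 4: 3^12 mod 29 = 16.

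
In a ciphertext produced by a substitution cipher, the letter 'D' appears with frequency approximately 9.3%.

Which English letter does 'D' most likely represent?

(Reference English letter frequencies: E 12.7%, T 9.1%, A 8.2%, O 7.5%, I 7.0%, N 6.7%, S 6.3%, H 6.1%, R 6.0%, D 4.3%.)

Step 1: The observed frequency is 9.3%.
Step 2: Compare with English frequencies:
  E: 12.7% (difference: 3.4%)
  T: 9.1% (difference: 0.2%) <-- closest
  A: 8.2% (difference: 1.1%)
  O: 7.5% (difference: 1.8%)
  I: 7.0% (difference: 2.3%)
  N: 6.7% (difference: 2.6%)
  S: 6.3% (difference: 3.0%)
  H: 6.1% (difference: 3.2%)
  R: 6.0% (difference: 3.3%)
  D: 4.3% (difference: 5.0%)
Step 3: 'D' most likely represents 'T' (frequency 9.1%).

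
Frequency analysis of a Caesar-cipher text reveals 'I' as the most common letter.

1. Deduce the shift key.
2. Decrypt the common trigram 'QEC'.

Step 1: In English, 'E' is the most frequent letter (12.7%).
Step 2: The most frequent ciphertext letter is 'I' (position 8).
Step 3: Shift = (8 - 4) mod 26 = 4.
Step 4: Decrypt 'QEC' by shifting back 4:
  Q -> M
  E -> A
  C -> Y
Step 5: 'QEC' decrypts to 'MAY'.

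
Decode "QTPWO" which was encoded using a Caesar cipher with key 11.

Step 1: Reverse the shift by subtracting 11 from each letter position.
  Q (position 16) -> position (16-11) mod 26 = 5 -> F
  T (position 19) -> position (19-11) mod 26 = 8 -> I
  P (position 15) -> position (15-11) mod 26 = 4 -> E
  W (position 22) -> position (22-11) mod 26 = 11 -> L
  O (position 14) -> position (14-11) mod 26 = 3 -> D
Decrypted message: FIELD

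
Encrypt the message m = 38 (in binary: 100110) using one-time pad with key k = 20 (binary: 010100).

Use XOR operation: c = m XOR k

Step 1: Write out the XOR operation bit by bit:
  Message: 100110
  Key:     010100
  XOR:     110010
Step 2: Convert to decimal: 110010 = 50.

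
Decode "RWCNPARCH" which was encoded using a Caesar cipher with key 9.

Step 1: Reverse the shift by subtracting 9 from each letter position.
  R (position 17) -> position (17-9) mod 26 = 8 -> I
  W (position 22) -> position (22-9) mod 26 = 13 -> N
  C (position 2) -> position (2-9) mod 26 = 19 -> T
  N (position 13) -> position (13-9) mod 26 = 4 -> E
  P (position 15) -> position (15-9) mod 26 = 6 -> G
  A (position 0) -> position (0-9) mod 26 = 17 -> R
  R (position 17) -> position (17-9) mod 26 = 8 -> I
  C (position 2) -> position (2-9) mod 26 = 19 -> T
  H (position 7) -> position (7-9) mod 26 = 24 -> Y
Decrypted message: INTEGRITY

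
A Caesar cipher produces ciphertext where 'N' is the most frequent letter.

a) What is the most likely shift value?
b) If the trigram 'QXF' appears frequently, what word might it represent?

Step 1: In English, 'E' is the most frequent letter (12.7%).
Step 2: The most frequent ciphertext letter is 'N' (position 13).
Step 3: Shift = (13 - 4) mod 26 = 9.
Step 4: Decrypt 'QXF' by shifting back 9:
  Q -> H
  X -> O
  F -> W
Step 5: 'QXF' decrypts to 'HOW'.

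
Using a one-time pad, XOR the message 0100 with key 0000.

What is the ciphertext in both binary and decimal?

Step 1: Write out the XOR operation bit by bit:
  Message: 0100
  Key:     0000
  XOR:     0100
Step 2: Convert to decimal: 0100 = 4.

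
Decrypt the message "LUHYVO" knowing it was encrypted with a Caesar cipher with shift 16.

Step 1: Reverse the shift by subtracting 16 from each letter position.
  L (position 11) -> position (11-16) mod 26 = 21 -> V
  U (position 20) -> position (20-16) mod 26 = 4 -> E
  H (position 7) -> position (7-16) mod 26 = 17 -> R
  Y (position 24) -> position (24-16) mod 26 = 8 -> I
  V (position 21) -> position (21-16) mod 26 = 5 -> F
  O (position 14) -> position (14-16) mod 26 = 24 -> Y
Decrypted message: VERIFY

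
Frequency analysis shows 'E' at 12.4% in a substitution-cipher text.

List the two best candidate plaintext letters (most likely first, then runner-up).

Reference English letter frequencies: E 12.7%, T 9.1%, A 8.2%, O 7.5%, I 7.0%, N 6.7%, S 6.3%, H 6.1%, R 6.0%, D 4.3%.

Step 1: Observed frequency of 'E' is 12.4%.
Step 2: Compute distances to each reference frequency and sort:
  E (12.7%): difference = 0.3% <-- BEST
  T (9.1%): difference = 3.3% <-- RUNNER-UP
  A (8.2%): difference = 4.2%
  O (7.5%): difference = 4.9%
  I (7.0%): difference = 5.4%
Step 3: Most likely is 'E' (12.7%, diff 0.3%); second most likely is 'T' (9.1%, diff 3.3%).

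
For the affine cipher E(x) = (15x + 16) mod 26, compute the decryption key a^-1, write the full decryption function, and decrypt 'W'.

Step 1: Find a^-1, the modular inverse of 15 mod 26.
Step 2: We need 15 * a^-1 = 1 (mod 26).
Step 3: 15 * 7 = 105 = 4 * 26 + 1, so a^-1 = 7.
Step 4: D(y) = 7(y - 16) mod 26.
Step 5: Apply to 'W' (y = 22): D(22) = 7 * (22 - 16) mod 26 = 7 * 6 mod 26 = 16 -> 'Q'.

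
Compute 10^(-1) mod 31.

Step 1: We need x such that 10 * x = 1 (mod 31).
Step 2: Using the extended Euclidean algorithm or trial:
  10 * 28 = 280 = 9 * 31 + 1.
Step 3: Since 280 mod 31 = 1, the inverse is x = 28.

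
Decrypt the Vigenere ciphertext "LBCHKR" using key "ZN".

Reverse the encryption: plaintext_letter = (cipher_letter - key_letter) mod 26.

Step 1: Extend key: ZNZNZN
Step 2: Decrypt each letter (c - k) mod 26:
  L(11) - Z(25) = (11-25) mod 26 = 12 = M
  B(1) - N(13) = (1-13) mod 26 = 14 = O
  C(2) - Z(25) = (2-25) mod 26 = 3 = D
  H(7) - N(13) = (7-13) mod 26 = 20 = U
  K(10) - Z(25) = (10-25) mod 26 = 11 = L
  R(17) - N(13) = (17-13) mod 26 = 4 = E
Plaintext: MODULE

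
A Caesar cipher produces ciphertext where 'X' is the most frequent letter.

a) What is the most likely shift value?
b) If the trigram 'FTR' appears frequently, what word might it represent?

Step 1: In English, 'E' is the most frequent letter (12.7%).
Step 2: The most frequent ciphertext letter is 'X' (position 23).
Step 3: Shift = (23 - 4) mod 26 = 19.
Step 4: Decrypt 'FTR' by shifting back 19:
  F -> M
  T -> A
  R -> Y
Step 5: 'FTR' decrypts to 'MAY'.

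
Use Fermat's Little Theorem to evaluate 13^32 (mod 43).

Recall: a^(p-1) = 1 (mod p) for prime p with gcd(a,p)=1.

Step 1: Since 43 is prime, by Fermat's Little Theorem: 13^42 = 1 (mod 43).
Step 2: Reduce exponent: 32 mod 42 = 32.
Step 3: So 13^32 = 13^32 (mod 43).
Step 4: 13^32 mod 43 = 23.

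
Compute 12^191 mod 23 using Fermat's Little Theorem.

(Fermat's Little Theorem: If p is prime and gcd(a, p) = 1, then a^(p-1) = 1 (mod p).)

Step 1: Since 23 is prime, by Fermat's Little Theorem: 12^22 = 1 (mod 23).
Step 2: Reduce exponent: 191 mod 22 = 15.
Step 3: So 12^191 = 12^15 (mod 23).
Step 4: 12^15 mod 23 = 13.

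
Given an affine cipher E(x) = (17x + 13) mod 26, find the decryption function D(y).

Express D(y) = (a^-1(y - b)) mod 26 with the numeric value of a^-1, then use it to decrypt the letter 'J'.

Step 1: Find a^-1, the modular inverse of 17 mod 26.
Step 2: We need 17 * a^-1 = 1 (mod 26).
Step 3: 17 * 23 = 391 = 15 * 26 + 1, so a^-1 = 23.
Step 4: D(y) = 23(y - 13) mod 26.
Step 5: Apply to 'J' (y = 9): D(9) = 23 * (9 - 13) mod 26 = 23 * -4 mod 26 = 12 -> 'M'.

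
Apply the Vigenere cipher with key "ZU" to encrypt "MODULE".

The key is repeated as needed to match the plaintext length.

Step 1: Repeat key to match plaintext length:
  Plaintext: MODULE
  Key:       ZUZUZU
Step 2: Encrypt each letter:
  M(12) + Z(25) = (12+25) mod 26 = 11 = L
  O(14) + U(20) = (14+20) mod 26 = 8 = I
  D(3) + Z(25) = (3+25) mod 26 = 2 = C
  U(20) + U(20) = (20+20) mod 26 = 14 = O
  L(11) + Z(25) = (11+25) mod 26 = 10 = K
  E(4) + U(20) = (4+20) mod 26 = 24 = Y
Ciphertext: LICOKY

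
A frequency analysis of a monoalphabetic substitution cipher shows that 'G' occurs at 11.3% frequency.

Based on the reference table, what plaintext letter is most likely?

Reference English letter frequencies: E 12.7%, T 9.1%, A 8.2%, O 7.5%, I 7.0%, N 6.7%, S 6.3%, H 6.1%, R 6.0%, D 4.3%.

Step 1: The observed frequency is 11.3%.
Step 2: Compare with English frequencies:
  E: 12.7% (difference: 1.4%) <-- closest
  T: 9.1% (difference: 2.2%)
  A: 8.2% (difference: 3.1%)
  O: 7.5% (difference: 3.8%)
  I: 7.0% (difference: 4.3%)
  N: 6.7% (difference: 4.6%)
  S: 6.3% (difference: 5.0%)
  H: 6.1% (difference: 5.2%)
  R: 6.0% (difference: 5.3%)
  D: 4.3% (difference: 7.0%)
Step 3: 'G' most likely represents 'E' (frequency 12.7%).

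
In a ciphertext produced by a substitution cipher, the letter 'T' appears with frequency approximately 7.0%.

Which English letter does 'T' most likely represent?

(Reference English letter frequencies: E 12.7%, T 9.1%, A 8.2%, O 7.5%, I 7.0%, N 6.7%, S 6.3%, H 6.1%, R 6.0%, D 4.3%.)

Step 1: The observed frequency is 7.0%.
Step 2: Compare with English frequencies:
  E: 12.7% (difference: 5.7%)
  T: 9.1% (difference: 2.1%)
  A: 8.2% (difference: 1.2%)
  O: 7.5% (difference: 0.5%)
  I: 7.0% (difference: 0.0%) <-- closest
  N: 6.7% (difference: 0.3%)
  S: 6.3% (difference: 0.7%)
  H: 6.1% (difference: 0.9%)
  R: 6.0% (difference: 1.0%)
  D: 4.3% (difference: 2.7%)
Step 3: 'T' most likely represents 'I' (frequency 7.0%).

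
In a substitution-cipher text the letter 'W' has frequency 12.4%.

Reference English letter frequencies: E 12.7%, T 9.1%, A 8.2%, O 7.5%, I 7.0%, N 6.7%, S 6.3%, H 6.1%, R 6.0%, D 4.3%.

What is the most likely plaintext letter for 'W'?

Step 1: The observed frequency is 12.4%.
Step 2: Compare with English frequencies:
  E: 12.7% (difference: 0.3%) <-- closest
  T: 9.1% (difference: 3.3%)
  A: 8.2% (difference: 4.2%)
  O: 7.5% (difference: 4.9%)
  I: 7.0% (difference: 5.4%)
  N: 6.7% (difference: 5.7%)
  S: 6.3% (difference: 6.1%)
  H: 6.1% (difference: 6.3%)
  R: 6.0% (difference: 6.4%)
  D: 4.3% (difference: 8.1%)
Step 3: 'W' most likely represents 'E' (frequency 12.7%).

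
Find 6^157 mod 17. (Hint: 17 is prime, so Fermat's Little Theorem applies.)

Step 1: Since 17 is prime, by Fermat's Little Theorem: 6^16 = 1 (mod 17).
Step 2: Reduce exponent: 157 mod 16 = 13.
Step 3: So 6^157 = 6^13 (mod 17).
Step 4: 6^13 mod 17 = 10.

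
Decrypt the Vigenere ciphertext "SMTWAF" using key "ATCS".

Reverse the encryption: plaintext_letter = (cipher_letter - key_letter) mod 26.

Step 1: Extend key: ATCSAT
Step 2: Decrypt each letter (c - k) mod 26:
  S(18) - A(0) = (18-0) mod 26 = 18 = S
  M(12) - T(19) = (12-19) mod 26 = 19 = T
  T(19) - C(2) = (19-2) mod 26 = 17 = R
  W(22) - S(18) = (22-18) mod 26 = 4 = E
  A(0) - A(0) = (0-0) mod 26 = 0 = A
  F(5) - T(19) = (5-19) mod 26 = 12 = M
Plaintext: STREAM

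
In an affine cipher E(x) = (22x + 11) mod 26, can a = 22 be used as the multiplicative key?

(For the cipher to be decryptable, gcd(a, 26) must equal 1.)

Step 1: Compute gcd(22, 26).
Step 2: gcd(22, 26) = 2.
Since gcd = 2 != 1, 22 shares a common factor with 26, so it cannot be used.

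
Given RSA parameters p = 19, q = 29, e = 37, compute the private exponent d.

Step 1: n = 19 * 29 = 551.
Step 2: phi(n) = 18 * 28 = 504.
Step 3: Find d such that 37 * d = 1 (mod 504).
Step 4: d = 37^(-1) mod 504 = 109.
Verification: 37 * 109 = 4033 = 8 * 504 + 1.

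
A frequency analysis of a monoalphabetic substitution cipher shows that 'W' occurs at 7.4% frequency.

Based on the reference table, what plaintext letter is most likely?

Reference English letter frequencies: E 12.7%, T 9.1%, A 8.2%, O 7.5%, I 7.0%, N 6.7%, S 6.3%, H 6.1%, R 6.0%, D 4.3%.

Step 1: The observed frequency is 7.4%.
Step 2: Compare with English frequencies:
  E: 12.7% (difference: 5.3%)
  T: 9.1% (difference: 1.7%)
  A: 8.2% (difference: 0.8%)
  O: 7.5% (difference: 0.1%) <-- closest
  I: 7.0% (difference: 0.4%)
  N: 6.7% (difference: 0.7%)
  S: 6.3% (difference: 1.1%)
  H: 6.1% (difference: 1.3%)
  R: 6.0% (difference: 1.4%)
  D: 4.3% (difference: 3.1%)
Step 3: 'W' most likely represents 'O' (frequency 7.5%).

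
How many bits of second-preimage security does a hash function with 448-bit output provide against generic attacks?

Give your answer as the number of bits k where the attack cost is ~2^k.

Step 1: The hash has a 448-bit output.
Step 2: Second-preimage resistance means: given a specific input x, it should be infeasible to find a different y with h(y) = h(x).
With a 448-bit output, a generic search for a second preimage costs about 2^448 evaluations (each trial matches the fixed target with probability 2^-448).
Step 3: Security level = 448 bits.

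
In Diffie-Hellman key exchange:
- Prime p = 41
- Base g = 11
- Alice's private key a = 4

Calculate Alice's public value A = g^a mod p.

Step 1: A = g^a mod p = 11^4 mod 41.
  11^1 mod 41 = 11
  11^2 mod 41 = (11 * 11) mod 41 = 39
  11^3 mod 41 = (39 * 11) mod 41 = 19
  11^4 mod 41 = (19 * 11) mod 41 = 4
Result: A = 4.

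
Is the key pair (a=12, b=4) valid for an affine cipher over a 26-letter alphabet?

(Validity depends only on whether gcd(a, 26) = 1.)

Step 1: Compute gcd(12, 26).
Step 2: gcd(12, 26) = 2.
Since gcd = 2 != 1, 12 shares a common factor with 26, so it cannot be used.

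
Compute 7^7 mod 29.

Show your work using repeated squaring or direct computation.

Step 1: Compute 7^7 mod 29 step by step, reducing modulo 29 at each step.
  7^1 mod 29 = 7
  7^2 mod 29 = (7 * 7) mod 29 = 20
  7^3 mod 29 = (20 * 7) mod 29 = 24
  7^4 mod 29 = (24 * 7) mod 29 = 23
  7^5 mod 29 = (23 * 7) mod 29 = 16
  7^6 mod 29 = (16 * 7) mod 29 = 25
  7^7 mod 29 = (25 * 7) mod 29 = 1
Step 2: Result = 1.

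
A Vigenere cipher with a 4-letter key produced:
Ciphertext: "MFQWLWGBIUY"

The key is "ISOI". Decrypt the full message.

Step 1: Key 'ISOI' has length 4. Extended key: ISOIISOIISO
Step 2: Decrypt each position:
  M(12) - I(8) = 4 = E
  F(5) - S(18) = 13 = N
  Q(16) - O(14) = 2 = C
  W(22) - I(8) = 14 = O
  L(11) - I(8) = 3 = D
  W(22) - S(18) = 4 = E
  G(6) - O(14) = 18 = S
  B(1) - I(8) = 19 = T
  I(8) - I(8) = 0 = A
  U(20) - S(18) = 2 = C
  Y(24) - O(14) = 10 = K
Plaintext: ENCODESTACK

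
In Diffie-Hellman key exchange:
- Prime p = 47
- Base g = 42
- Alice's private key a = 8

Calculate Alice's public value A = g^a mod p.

Step 1: A = g^a mod p = 42^8 mod 47.
  42^1 mod 47 = 42
  42^2 mod 47 = (42 * 42) mod 47 = 25
  42^3 mod 47 = (25 * 42) mod 47 = 16
  42^4 mod 47 = (16 * 42) mod 47 = 14
  42^5 mod 47 = (14 * 42) mod 47 = 24
  42^6 mod 47 = (24 * 42) mod 47 = 21
  42^7 mod 47 = (21 * 42) mod 47 = 36
  42^8 mod 47 = (36 * 42) mod 47 = 8
Result: A = 8.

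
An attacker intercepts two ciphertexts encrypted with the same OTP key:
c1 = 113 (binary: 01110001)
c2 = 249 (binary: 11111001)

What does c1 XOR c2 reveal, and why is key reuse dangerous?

Step 1: c1 XOR c2 = (m1 XOR k) XOR (m2 XOR k).
Step 2: By XOR associativity/commutativity: = m1 XOR m2 XOR k XOR k = m1 XOR m2.
Step 3: 01110001 XOR 11111001 = 10001000 = 136.
Step 4: The key cancels out! An attacker learns m1 XOR m2 = 136, revealing the relationship between plaintexts.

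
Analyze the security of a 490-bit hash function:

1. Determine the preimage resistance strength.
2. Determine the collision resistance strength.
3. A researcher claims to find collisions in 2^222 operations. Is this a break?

Step 1: Preimage resistance requires brute-force of 2^490 operations.
Step 2: Collision resistance (birthday bound) = 2^(490/2) = 2^245.
Step 3: The claimed attack costs 2^222 operations.
Step 4: Since 2^222 < 2^245, the claimed attack beats the generic birthday bound, so collision resistance is broken.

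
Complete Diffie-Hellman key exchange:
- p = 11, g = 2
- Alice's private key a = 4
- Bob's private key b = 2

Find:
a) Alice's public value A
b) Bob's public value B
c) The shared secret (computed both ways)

Step 1: A = g^a mod p = 2^4 mod 11 = 5.
Step 2: B = g^b mod p = 2^2 mod 11 = 4.
Step 3: Alice computes s = B^a mod p = 4^4 mod 11 = 3.
Step 4: Bob computes s = A^b mod p = 5^2 mod 11 = 3.
Both sides agree: shared secret = 3.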